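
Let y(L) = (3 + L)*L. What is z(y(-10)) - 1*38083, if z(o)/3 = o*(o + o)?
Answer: -8683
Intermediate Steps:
y(L) = L*(3 + L)
z(o) = 6*o**2 (z(o) = 3*(o*(o + o)) = 3*(o*(2*o)) = 3*(2*o**2) = 6*o**2)
z(y(-10)) - 1*38083 = 6*(-10*(3 - 10))**2 - 1*38083 = 6*(-10*(-7))**2 - 38083 = 6*70**2 - 38083 = 6*4900 - 38083 = 29400 - 38083 = -8683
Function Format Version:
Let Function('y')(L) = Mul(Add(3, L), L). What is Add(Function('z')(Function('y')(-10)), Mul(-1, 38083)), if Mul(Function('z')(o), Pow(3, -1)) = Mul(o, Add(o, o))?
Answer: -8683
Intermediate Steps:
Function('y')(L) = Mul(L, Add(3, L))
Function('z')(o) = Mul(6, Pow(o, 2)) (Function('z')(o) = Mul(3, Mul(o, Add(o, o))) = Mul(3, Mul(o, Mul(2, o))) = Mul(3, Mul(2, Pow(o, 2))) = Mul(6, Pow(o, 2)))
Add(Function('z')(Function('y')(-10)), Mul(-1, 38083)) = Add(Mul(6, Pow(Mul(-10, Add(3, -10)), 2)), Mul(-1, 38083)) = Add(Mul(6, Pow(Mul(-10, -7), 2)), -38083) = Add(Mul(6, Pow(70, 2)), -38083) = Add(Mul(6, 4900), -38083) = Add(29400, -38083) = -8683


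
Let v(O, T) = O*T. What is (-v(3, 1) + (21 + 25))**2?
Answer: 1849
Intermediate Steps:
(-v(3, 1) + (21 + 25))**2 = (-3 + (21 + 25))**2 = (-1*3 + 46)**2 = (-3 + 46)**2 = 43**2 = 1849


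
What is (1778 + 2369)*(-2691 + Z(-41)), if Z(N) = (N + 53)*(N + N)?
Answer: -15240225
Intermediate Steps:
Z(N) = 2*N*(53 + N) (Z(N) = (53 + N)*(2*N) = 2*N*(53 + N))
(1778 + 2369)*(-2691 + Z(-41)) = (1778 + 2369)*(-2691 + 2*(-41)*(53 - 41)) = 4147*(-2691 + 2*(-41)*12) = 4147*(-2691 - 984) = 4147*(-3675) = -15240225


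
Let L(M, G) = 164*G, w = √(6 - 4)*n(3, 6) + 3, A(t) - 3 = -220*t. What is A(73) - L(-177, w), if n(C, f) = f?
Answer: -16549 - 984*√2 ≈ -17941.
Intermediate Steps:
A(t) = 3 - 220*t
w = 3 + 6*√2 (w = √(6 - 4)*6 + 3 = √2*6 + 3 = 6*√2 + 3 = 3 + 6*√2 ≈ 11.485)
A(73) - L(-177, w) = (3 - 220*73) - 164*(3 + 6*√2) = (3 - 16060) - (492 + 984*√2) = -16057 + (-492 - 984*√2) = -16549 - 984*√2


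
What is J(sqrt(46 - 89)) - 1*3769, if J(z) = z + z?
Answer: -3769 + 2*I*sqrt(43) ≈ -3769.0 + 13.115*I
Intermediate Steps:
J(z) = 2*z
J(sqrt(46 - 89)) - 1*3769 = 2*sqrt(46 - 89) - 1*3769 = 2*sqrt(-43) - 3769 = 2*(I*sqrt(43)) - 3769 = 2*I*sqrt(43) - 3769 = -3769 + 2*I*sqrt(43)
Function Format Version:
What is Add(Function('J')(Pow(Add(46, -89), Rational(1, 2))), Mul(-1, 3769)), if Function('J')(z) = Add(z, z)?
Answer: Add(-3769, Mul(2, I, Pow(43, Rational(1, 2)))) ≈ Add(-3769.0, Mul(13.115, I))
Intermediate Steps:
Function('J')(z) = Mul(2, z)
Add(Function('J')(Pow(Add(46, -89), Rational(1, 2))), Mul(-1, 3769)) = Add(Mul(2, Pow(Add(46, -89), Rational(1, 2))), Mul(-1, 3769)) = Add(Mul(2, Pow(-43, Rational(1, 2))), -3769) = Add(Mul(2, Mul(I, Pow(43, Rational(1, 2)))), -3769) = Add(Mul(2, I, Pow(43, Rational(1, 2))), -3769) = Add(-3769, Mul(2, I, Pow(43, Rational(1, 2))))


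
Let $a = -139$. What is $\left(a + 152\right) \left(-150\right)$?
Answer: $-1950$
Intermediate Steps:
$\left(a + 152\right) \left(-150\right) = \left(-139 + 152\right) \left(-150\right) = 13 \left(-150\right) = -1950$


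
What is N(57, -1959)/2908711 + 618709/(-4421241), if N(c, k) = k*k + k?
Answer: 15159005696903/12860112330351 ≈ 1.1788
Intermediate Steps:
N(c, k) = k + k**2 (N(c, k) = k**2 + k = k + k**2)
N(57, -1959)/2908711 + 618709/(-4421241) = -1959*(1 - 1959)/2908711 + 618709/(-4421241) = -1959*(-1958)*(1/2908711) + 618709*(-1/4421241) = 3835722*(1/2908711) - 618709/4421241 = 3835722/2908711 - 618709/4421241 = 15159005696903/12860112330351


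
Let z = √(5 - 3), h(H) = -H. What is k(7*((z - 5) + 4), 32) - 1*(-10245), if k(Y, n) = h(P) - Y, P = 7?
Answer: 10245 - 7*√2 ≈ 10235.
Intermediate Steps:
z = √2 ≈ 1.4142
k(Y, n) = -7 - Y (k(Y, n) = -1*7 - Y = -7 - Y)
k(7*((z - 5) + 4), 32) - 1*(-10245) = (-7 - 7*((√2 - 5) + 4)) - 1*(-10245) = (-7 - 7*((-5 + √2) + 4)) + 10245 = (-7 - 7*(-1 + √2)) + 10245 = (-7 - (-7 + 7*√2)) + 10245 = (-7 + (7 - 7*√2)) + 10245 = -7*√2 + 10245 = 10245 - 7*√2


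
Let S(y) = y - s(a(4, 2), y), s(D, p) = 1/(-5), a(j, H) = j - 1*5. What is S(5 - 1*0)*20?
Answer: 104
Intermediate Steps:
a(j, H) = -5 + j (a(j, H) = j - 5 = -5 + j)
s(D, p) = -⅕
S(y) = ⅕ + y (S(y) = y - 1*(-⅕) = y + ⅕ = ⅕ + y)
S(5 - 1*0)*20 = (⅕ + (5 - 1*0))*20 = (⅕ + (5 + 0))*20 = (⅕ + 5)*20 = (26/5)*20 = 104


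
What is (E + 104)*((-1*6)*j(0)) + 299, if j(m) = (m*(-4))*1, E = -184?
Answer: 299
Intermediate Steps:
j(m) = -4*m (j(m) = -4*m*1 = -4*m)
(E + 104)*((-1*6)*j(0)) + 299 = (-184 + 104)*((-1*6)*(-4*0)) + 299 = -(-480)*0 + 299 = -80*0 + 299 = 0 + 299 = 299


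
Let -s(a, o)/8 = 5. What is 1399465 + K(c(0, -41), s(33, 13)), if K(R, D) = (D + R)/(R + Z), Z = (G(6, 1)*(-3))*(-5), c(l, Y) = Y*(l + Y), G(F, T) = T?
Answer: 2373494281/1696 ≈ 1.3995e+6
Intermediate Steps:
c(l, Y) = Y*(Y + l)
s(a, o) = -40 (s(a, o) = -8*5 = -40)
Z = 15 (Z = (1*(-3))*(-5) = -3*(-5) = 15)
K(R, D) = (D + R)/(15 + R) (K(R, D) = (D + R)/(R + 15) = (D + R)/(15 + R))
1399465 + K(c(0, -41), s(33, 13)) = 1399465 + (-40 - 41*(-41 + 0))/(15 - 41*(-41 + 0)) = 1399465 + (-40 - 41*(-41))/(15 - 41*(-41)) = 1399465 + (-40 + 1681)/(15 + 1681) = 1399465 + 1641/1696 = 2373494281/1696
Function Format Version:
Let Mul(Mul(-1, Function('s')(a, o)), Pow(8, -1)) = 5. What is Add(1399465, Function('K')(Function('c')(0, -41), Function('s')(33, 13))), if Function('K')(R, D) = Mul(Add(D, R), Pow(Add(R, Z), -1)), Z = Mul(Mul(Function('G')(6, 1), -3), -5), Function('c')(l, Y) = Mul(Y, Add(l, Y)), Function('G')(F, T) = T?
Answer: Rational(2373494281, 1696) ≈ 1.3995e+6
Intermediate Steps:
Function('c')(l, Y) = Mul(Y, Add(Y, l))
Function('s')(a, o) = -40 (Function('s')(a, o) = Mul(-8, 5) = -40)
Z = 15 (Z = Mul(Mul(1, -3), -5) = Mul(-3, -5) = 15)
Function('K')(R, D) = Mul(Pow(Add(15, R), -1), Add(D, R)) (Function('K')(R, D) = Mul(Add(D, R), Pow(Add(R, 15), -1)) = Mul(Add(D, R), Pow(Add(15, R), -1)) = Mul(Pow(Add(15, R), -1), Add(D, R)))
Add(1399465, Function('K')(Function('c')(0, -41), Function('s')(33, 13))) = Add(1399465, Mul(Pow(Add(15, Mul(-41, Add(-41, 0))), -1), Add(-40, Mul(-41, Add(-41, 0))))) = Add(1399465, Mul(Pow(Add(15, Mul(-41, -41)), -1), Add(-40, Mul(-41, -41)))) = Add(1399465, Mul(Pow(Add(15, 1681), -1), Add(-40, 1681))) = Add(1399465, Mul(Pow(1696, -1), 1641)) = Add(1399465, Mul(Rational(1, 1696), 1641)) = Add(1399465, Rational(1641, 1696)) = Rational(2373494281, 1696)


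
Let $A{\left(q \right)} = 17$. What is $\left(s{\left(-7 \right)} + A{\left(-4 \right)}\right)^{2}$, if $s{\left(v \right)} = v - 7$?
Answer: $9$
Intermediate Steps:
$s{\left(v \right)} = -7 + v$
$\left(s{\left(-7 \right)} + A{\left(-4 \right)}\right)^{2} = \left(\left(-7 - 7\right) + 17\right)^{2} = \left(-14 + 17\right)^{2} = 3^{2} = 9$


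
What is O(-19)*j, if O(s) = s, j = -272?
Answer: 5168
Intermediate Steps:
O(-19)*j = -19*(-272) = 5168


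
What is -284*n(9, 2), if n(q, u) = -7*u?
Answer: 3976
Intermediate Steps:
-284*n(9, 2) = -(-1988)*2 = -284*(-14) = 3976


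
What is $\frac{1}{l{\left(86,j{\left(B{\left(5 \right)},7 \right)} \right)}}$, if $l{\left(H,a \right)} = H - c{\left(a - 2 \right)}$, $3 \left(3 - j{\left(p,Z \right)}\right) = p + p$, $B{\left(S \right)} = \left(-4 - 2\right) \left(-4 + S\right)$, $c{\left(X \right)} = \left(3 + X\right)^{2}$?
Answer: $\frac{1}{22} \approx 0.045455$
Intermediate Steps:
$B{\left(S \right)} = 24 - 6 S$ ($B{\left(S \right)} = - 6 \left(-4 + S\right) = 24 - 6 S$)
$j{\left(p,Z \right)} = 3 - \frac{2 p}{3}$ ($j{\left(p,Z \right)} = 3 - \frac{p + p}{3} = 3 - \frac{2 p}{3}$)
$l{\left(H,a \right)} = H - \left(1 + a\right)^{2}$ ($l{\left(H,a \right)} = H - \left(3 + \left(a - 2\right)\right)^{2} = H - \left(3 + \left(-2 + a\right)\right)^{2} = H - \left(1 + a\right)^{2}$)
$\frac{1}{l{\left(86,j{\left(B{\left(5 \right)},7 \right)} \right)}} = \frac{1}{86 - \left(1 - \left(-3 + \frac{2 \left(24 - 30\right)}{3}\right)\right)^{2}} = \frac{1}{86 - \left(1 + \left(3 - -4\right)\right)^{2}} = \frac{1}{86 - \left(1 + \left(3 + 4\right)\right)^{2}} = \frac{1}{86 - \left(1 + 7\right)^{2}} = \frac{1}{86 - 8^{2}} = \frac{1}{86 - 64} = \frac{1}{22}$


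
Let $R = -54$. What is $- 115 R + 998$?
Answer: $7208$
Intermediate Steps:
$- 115 R + 998 = \left(-115\right) \left(-54\right) + 998 = 6210 + 998 = 7208$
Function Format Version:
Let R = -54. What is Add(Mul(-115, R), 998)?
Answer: 7208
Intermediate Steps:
Add(Mul(-115, R), 998) = Add(Mul(-115, -54), 998) = Add(6210, 998) = 7208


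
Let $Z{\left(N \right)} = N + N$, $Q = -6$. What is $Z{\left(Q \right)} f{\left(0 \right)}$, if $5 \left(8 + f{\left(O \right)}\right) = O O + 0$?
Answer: $96$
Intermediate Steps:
$Z{\left(N \right)} = 2 N$
$f{\left(O \right)} = -8 + \frac{O^{2}}{5}$ ($f{\left(O \right)} = -8 + \frac{O O + 0}{5} = -8 + \frac{O^{2} + 0}{5} = -8 + \frac{O^{2}}{5}$)
$Z{\left(Q \right)} f{\left(0 \right)} = 2 \left(-6\right) \left(-8 + \frac{0^{2}}{5}\right) = - 12 \left(-8 + \frac{1}{5} \cdot 0\right) = - 12 \left(-8 + 0\right) = \left(-12\right) \left(-8\right) = 96$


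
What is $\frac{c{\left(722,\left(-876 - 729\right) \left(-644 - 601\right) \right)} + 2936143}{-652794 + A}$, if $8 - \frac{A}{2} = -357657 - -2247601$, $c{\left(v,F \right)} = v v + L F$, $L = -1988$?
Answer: $\frac{3969013873}{4432666} \approx 895.4$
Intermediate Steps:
$c{\left(v,F \right)} = v^{2} - 1988 F$ ($c{\left(v,F \right)} = v v - 1988 F = v^{2} - 1988 F$)
$A = -3779872$ ($A = 16 - 2 \left(-357657 - -2247601\right) = 16 - 2 \left(-357657 + 2247601\right) = 16 - 3779888 = -3779872$)
$\frac{c{\left(722,\left(-876 - 729\right) \left(-644 - 601\right) \right)} + 2936143}{-652794 + A} = \frac{\left(722^{2} - 1988 \left(-876 - 729\right) \left(-644 - 601\right)\right) + 2936143}{-652794 - 3779872} = \frac{\left(521284 - 1988 \left(\left(-1605\right) \left(-1245\right)\right)\right) + 2936143}{-4432666} = \left(\left(521284 - 3972471300\right) + 2936143\right) \left(- \frac{1}{4432666}\right) = \left(-3971950016 + 2936143\right) \left(- \frac{1}{4432666}\right) = \left(-3969013873\right) \left(- \frac{1}{4432666}\right) = \frac{3969013873}{4432666}$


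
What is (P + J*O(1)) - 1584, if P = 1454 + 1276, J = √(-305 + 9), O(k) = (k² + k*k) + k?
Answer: 1146 + 6*I*√74 ≈ 1146.0 + 51.614*I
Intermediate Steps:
O(k) = k + 2*k² (O(k) = (k² + k²) + k = 2*k² + k = k + 2*k²)
J = 2*I*√74 (J = √(-296) = 2*I*√74 ≈ 17.205*I)
P = 2730
(P + J*O(1)) - 1584 = (2730 + (2*I*√74)*(1*(1 + 2*1))) - 1584 = (2730 + (2*I*√74)*(1*(1 + 2))) - 1584 = (2730 + (2*I*√74)*(1*3)) - 1584 = (2730 + (2*I*√74)*3) - 1584 = (2730 + 6*I*√74) - 1584 = 1146 + 6*I*√74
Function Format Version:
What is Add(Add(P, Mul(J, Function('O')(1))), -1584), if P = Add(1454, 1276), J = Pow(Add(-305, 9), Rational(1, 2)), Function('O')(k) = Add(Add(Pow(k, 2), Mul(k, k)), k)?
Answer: Add(1146, Mul(6, I, Pow(74, Rational(1, 2)))) ≈ Add(1146.0, Mul(51.614, I))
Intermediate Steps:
Function('O')(k) = Add(k, Mul(2, Pow(k, 2))) (Function('O')(k) = Add(Add(Pow(k, 2), Pow(k, 2)), k) = Add(Mul(2, Pow(k, 2)), k) = Add(k, Mul(2, Pow(k, 2))))
J = Mul(2, I, Pow(74, Rational(1, 2))) (J = Pow(-296, Rational(1, 2)) = Mul(2, I, Pow(74, Rational(1, 2))) ≈ Mul(17.205, I))
P = 2730
Add(Add(P, Mul(J, Function('O')(1))), -1584) = Add(Add(2730, Mul(Mul(2, I, Pow(74, Rational(1, 2))), Mul(1, Add(1, Mul(2, 1))))), -1584) = Add(Add(2730, Mul(Mul(2, I, Pow(74, Rational(1, 2))), Mul(1, Add(1, 2)))), -1584) = Add(Add(2730, Mul(Mul(2, I, Pow(74, Rational(1, 2))), Mul(1, 3))), -1584) = Add(Add(2730, Mul(Mul(2, I, Pow(74, Rational(1, 2))), 3)), -1584) = Add(Add(2730, Mul(6, I, Pow(74, Rational(1, 2)))), -1584) = Add(1146, Mul(6, I, Pow(74, Rational(1, 2))))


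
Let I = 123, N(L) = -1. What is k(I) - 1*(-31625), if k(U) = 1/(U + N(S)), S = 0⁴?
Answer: 3858251/122 ≈ 31625.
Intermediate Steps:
S = 0
k(U) = 1/(-1 + U) (k(U) = 1/(U - 1) = 1/(-1 + U))
k(I) - 1*(-31625) = 1/(-1 + 123) - 1*(-31625) = 1/122 + 31625 = 3858251/122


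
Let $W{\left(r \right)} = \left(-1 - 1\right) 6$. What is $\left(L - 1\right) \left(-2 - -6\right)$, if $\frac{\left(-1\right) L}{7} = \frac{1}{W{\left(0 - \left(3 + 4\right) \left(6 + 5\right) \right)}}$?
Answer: $- \frac{5}{3} \approx -1.6667$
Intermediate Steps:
$W{\left(r \right)} = -12$ ($W{\left(r \right)} = \left(-2\right) 6 = -12$)
$L = \frac{7}{12}$ ($L = - \frac{7}{-12} = \left(-7\right) \left(- \frac{1}{12}\right) = \frac{7}{12} \approx 0.58333$)
$\left(L - 1\right) \left(-2 - -6\right) = \left(\frac{7}{12} - 1\right) \left(-2 - -6\right) = - \frac{5 \left(-2 + 6\right)}{12} = \left(- \frac{5}{12}\right) 4 = - \frac{5}{3}$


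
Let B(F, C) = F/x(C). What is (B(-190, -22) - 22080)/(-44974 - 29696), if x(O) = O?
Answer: 48557/164274 ≈ 0.29559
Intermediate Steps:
B(F, C) = F/C
(B(-190, -22) - 22080)/(-44974 - 29696) = (-190/(-22) - 22080)/(-44974 - 29696) = (-190*(-1/22) - 22080)/(-74670) = (95/11 - 22080)*(-1/74670) = -242785/11*(-1/74670) = 48557/164274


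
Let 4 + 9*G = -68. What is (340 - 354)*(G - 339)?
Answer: 4858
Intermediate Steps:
G = -8 (G = -4/9 + (1/9)*(-68) = -4/9 - 68/9 = -8)
(340 - 354)*(G - 339) = (340 - 354)*(-8 - 339) = -14*(-347) = 4858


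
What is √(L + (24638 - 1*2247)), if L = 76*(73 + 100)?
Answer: √35539 ≈ 188.52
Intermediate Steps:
L = 13148 (L = 76*173 = 13148)
√(L + (24638 - 1*2247)) = √(13148 + (24638 - 1*2247)) = √(13148 + (24638 - 2247)) = √(13148 + 22391) = √35539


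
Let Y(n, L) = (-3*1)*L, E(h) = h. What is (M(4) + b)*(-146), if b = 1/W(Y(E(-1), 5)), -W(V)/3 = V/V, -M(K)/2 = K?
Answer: 3650/3 ≈ 1216.7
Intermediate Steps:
Y(n, L) = -3*L
M(K) = -2*K
W(V) = -3 (W(V) = -3*V/V = -3*1 = -3)
b = -⅓ (b = 1/(-3) = -⅓ ≈ -0.33333)
(M(4) + b)*(-146) = (-2*4 - ⅓)*(-146) = (-8 - ⅓)*(-146) = -25/3*(-146) = 3650/3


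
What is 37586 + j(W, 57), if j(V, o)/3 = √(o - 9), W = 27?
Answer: 37586 + 12*√3 ≈ 37607.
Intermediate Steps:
j(V, o) = 3*√(-9 + o) (j(V, o) = 3*√(o - 9) = 3*√(-9 + o))
37586 + j(W, 57) = 37586 + 3*√(-9 + 57) = 37586 + 3*√48 = 37586 + 3*(4*√3) = 37586 + 12*√3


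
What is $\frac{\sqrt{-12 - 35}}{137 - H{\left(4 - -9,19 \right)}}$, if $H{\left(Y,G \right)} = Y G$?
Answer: $- \frac{i \sqrt{47}}{110} \approx - 0.062324 i$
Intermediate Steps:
$H{\left(Y,G \right)} = G Y$
$\frac{\sqrt{-12 - 35}}{137 - H{\left(4 - -9,19 \right)}} = \frac{\sqrt{-12 - 35}}{137 - 19 \left(4 - -9\right)} = \frac{\sqrt{-47}}{137 - 19 \left(4 + 9\right)} = \frac{i \sqrt{47}}{137 - 19 \cdot 13} = \frac{i \sqrt{47}}{137 - 247} = \frac{i \sqrt{47}}{-110} = i \sqrt{47} \left(- \frac{1}{110}\right) = - \frac{i \sqrt{47}}{110}$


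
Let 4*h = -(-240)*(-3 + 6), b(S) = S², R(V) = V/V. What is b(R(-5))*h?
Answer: 180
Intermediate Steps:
R(V) = 1
h = 180 (h = (-(-240)*(-3 + 6))/4 = (-(-240)*3)/4 = (-80*(-9))/4 = (¼)*720 = 180)
b(R(-5))*h = 1²*180 = 1*180 = 180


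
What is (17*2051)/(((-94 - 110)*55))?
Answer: -2051/660 ≈ -3.1076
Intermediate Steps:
(17*2051)/(((-94 - 110)*55)) = 34867/((-204*55)) = 34867/(-11220) = 34867*(-1/11220) = -2051/660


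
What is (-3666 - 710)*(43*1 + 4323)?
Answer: -19105616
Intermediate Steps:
(-3666 - 710)*(43*1 + 4323) = -4376*(43 + 4323) = -4376*4366 = -19105616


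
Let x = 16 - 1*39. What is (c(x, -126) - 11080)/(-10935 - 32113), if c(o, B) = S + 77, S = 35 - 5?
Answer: 10973/43048 ≈ 0.25490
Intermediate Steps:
x = -23 (x = 16 - 39 = -23)
S = 30
c(o, B) = 107 (c(o, B) = 30 + 77 = 107)
(c(x, -126) - 11080)/(-10935 - 32113) = (107 - 11080)/(-10935 - 32113) = -10973/(-43048) = -10973*(-1/43048) = 10973/43048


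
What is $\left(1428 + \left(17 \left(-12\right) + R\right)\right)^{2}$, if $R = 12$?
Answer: $1527696$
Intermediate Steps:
$\left(1428 + \left(17 \left(-12\right) + R\right)\right)^{2} = \left(1428 + \left(17 \left(-12\right) + 12\right)\right)^{2} = \left(1428 + \left(-204 + 12\right)\right)^{2} = \left(1428 - 192\right)^{2} = 1236^{2} = 1527696$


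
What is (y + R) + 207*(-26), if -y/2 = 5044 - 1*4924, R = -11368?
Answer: -16990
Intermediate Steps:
y = -240 (y = -2*(5044 - 1*4924) = -2*(5044 - 4924) = -2*120 = -240)
(y + R) + 207*(-26) = (-240 - 11368) + 207*(-26) = -11608 - 5382 = -16990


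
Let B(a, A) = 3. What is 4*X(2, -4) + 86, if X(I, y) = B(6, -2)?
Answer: 98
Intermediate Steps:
X(I, y) = 3
4*X(2, -4) + 86 = 4*3 + 86 = 12 + 86 = 98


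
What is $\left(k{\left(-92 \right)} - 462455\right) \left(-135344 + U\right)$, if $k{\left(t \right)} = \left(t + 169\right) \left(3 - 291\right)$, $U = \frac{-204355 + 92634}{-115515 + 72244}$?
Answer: $\frac{2838172877667393}{43271} \approx 6.5591 \cdot 10^{10}$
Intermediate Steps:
$U = \frac{111721}{43271}$ ($U = - \frac{111721}{-43271} = \left(-111721\right) \left(- \frac{1}{43271}\right) = \frac{111721}{43271} \approx 2.5819$)
$k{\left(t \right)} = -48672 - 288 t$ ($k{\left(t \right)} = \left(169 + t\right) \left(-288\right) = -48672 - 288 t$)
$\left(k{\left(-92 \right)} - 462455\right) \left(-135344 + U\right) = \left(\left(-48672 - -26496\right) - 462455\right) \left(-135344 + \frac{111721}{43271}\right) = \left(\left(-48672 + 26496\right) - 462455\right) \left(- \frac{5856358503}{43271}\right) = \left(-22176 - 462455\right) \left(- \frac{5856358503}{43271}\right) = \left(-484631\right) \left(- \frac{5856358503}{43271}\right) = \frac{2838172877667393}{43271}$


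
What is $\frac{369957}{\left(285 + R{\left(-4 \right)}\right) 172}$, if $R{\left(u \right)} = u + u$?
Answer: $\frac{369957}{47644} \approx 7.765$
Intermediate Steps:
$R{\left(u \right)} = 2 u$
$\frac{369957}{\left(285 + R{\left(-4 \right)}\right) 172} = \frac{369957}{\left(285 + 2 \left(-4\right)\right) 172} = \frac{369957}{\left(285 - 8\right) 172} = \frac{369957}{277 \cdot 172} = \frac{369957}{47644}$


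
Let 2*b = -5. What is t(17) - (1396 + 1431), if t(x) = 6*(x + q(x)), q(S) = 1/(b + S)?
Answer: -79013/29 ≈ -2724.6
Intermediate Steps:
b = -5/2 (b = (½)*(-5) = -5/2 ≈ -2.5000)
q(S) = 1/(-5/2 + S)
t(x) = 6*x + 12/(-5 + 2*x) (t(x) = 6*(x + 2/(-5 + 2*x)) = 6*x + 12/(-5 + 2*x))
t(17) - (1396 + 1431) = 6*(2 + 17*(-5 + 2*17))/(-5 + 2*17) - (1396 + 1431) = 6*(2 + 17*(-5 + 34))/(-5 + 34) - 1*2827 = 6*(2 + 17*29)/29 - 2827 = 6*(1/29)*(2 + 493) - 2827 = 6*(1/29)*495 - 2827 = 2970/29 - 2827 = -79013/29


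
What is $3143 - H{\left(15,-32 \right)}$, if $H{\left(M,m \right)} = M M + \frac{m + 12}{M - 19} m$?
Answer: $3078$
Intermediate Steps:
$H{\left(M,m \right)} = M^{2} + \frac{m \left(12 + m\right)}{-19 + M}$ ($H{\left(M,m \right)} = M^{2} + \frac{12 + m}{-19 + M} m = M^{2} + \frac{m \left(12 + m\right)}{-19 + M}$)
$3143 - H{\left(15,-32 \right)} = 3143 - \frac{15^{3} + \left(-32\right)^{2} - 19 \cdot 15^{2} + 12 \left(-32\right)}{-19 + 15} = 3143 - \frac{3375 + 1024 - 4275 - 384}{-4} = 3143 - - \frac{3375 + 1024 - 4275 - 384}{4} = 3143 - \left(- \frac{1}{4}\right) \left(-260\right) = 3143 - 65 = 3078$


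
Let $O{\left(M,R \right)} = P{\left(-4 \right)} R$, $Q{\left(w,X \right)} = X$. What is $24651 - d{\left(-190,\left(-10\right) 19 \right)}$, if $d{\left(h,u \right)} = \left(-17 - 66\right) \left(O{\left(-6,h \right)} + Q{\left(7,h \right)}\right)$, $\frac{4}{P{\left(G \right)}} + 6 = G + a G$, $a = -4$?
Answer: $- \frac{4897}{3} \approx -1632.3$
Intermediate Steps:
$P{\left(G \right)} = \frac{4}{-6 - 3 G}$ ($P{\left(G \right)} = \frac{4}{-6 + \left(G - 4 G\right)} = \frac{4}{-6 - 3 G}$)
$O{\left(M,R \right)} = \frac{2 R}{3}$ ($O{\left(M,R \right)} = \frac{4}{3 \left(-2 - -4\right)} R = \frac{4}{3 \left(-2 + 4\right)} R = \frac{4}{3 \cdot 2} R = \frac{4}{3} \cdot \frac{1}{2} R = \frac{2 R}{3}$)
$d{\left(h,u \right)} = - \frac{415 h}{3}$ ($d{\left(h,u \right)} = \left(-17 - 66\right) \left(\frac{2 h}{3} + h\right) = - 83 \frac{5 h}{3} = - \frac{415 h}{3}$)
$24651 - d{\left(-190,\left(-10\right) 19 \right)} = 24651 - \left(- \frac{415}{3}\right) \left(-190\right) = 24651 - \frac{78850}{3} = - \frac{4897}{3}$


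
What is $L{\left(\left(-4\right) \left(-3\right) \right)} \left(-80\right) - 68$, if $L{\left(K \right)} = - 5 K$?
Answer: $4732$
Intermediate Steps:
$L{\left(\left(-4\right) \left(-3\right) \right)} \left(-80\right) - 68 = - 5 \left(\left(-4\right) \left(-3\right)\right) \left(-80\right) - 68 = \left(-5\right) 12 \left(-80\right) - 68 = \left(-60\right) \left(-80\right) - 68 = 4800 - 68 = 4732$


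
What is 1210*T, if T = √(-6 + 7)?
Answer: 1210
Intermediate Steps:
T = 1 (T = √1 = 1)
1210*T = 1210*1 = 1210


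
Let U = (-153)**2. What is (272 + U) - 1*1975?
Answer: 21706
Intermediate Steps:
U = 23409
(272 + U) - 1*1975 = (272 + 23409) - 1*1975 = 23681 - 1975 = 21706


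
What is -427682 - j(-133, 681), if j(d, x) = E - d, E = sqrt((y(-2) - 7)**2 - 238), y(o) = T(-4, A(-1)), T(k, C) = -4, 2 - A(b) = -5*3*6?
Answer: -427815 - 3*I*sqrt(13) ≈ -4.2782e+5 - 10.817*I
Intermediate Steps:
A(b) = 92 (A(b) = 2 - (-5*3)*6 = 2 - (-15)*6 = 2 - 1*(-90) = 2 + 90 = 92)
y(o) = -4
E = 3*I*sqrt(13) (E = sqrt((-4 - 7)**2 - 238) = sqrt((-11)**2 - 238) = sqrt(121 - 238) = sqrt(-117) = 3*I*sqrt(13) ≈ 10.817*I)
j(d, x) = -d + 3*I*sqrt(13) (j(d, x) = 3*I*sqrt(13) - d = -d + 3*I*sqrt(13))
-427682 - j(-133, 681) = -427682 - (-1*(-133) + 3*I*sqrt(13)) = -427682 - (133 + 3*I*sqrt(13)) = -427682 + (-133 - 3*I*sqrt(13)) = -427815 - 3*I*sqrt(13)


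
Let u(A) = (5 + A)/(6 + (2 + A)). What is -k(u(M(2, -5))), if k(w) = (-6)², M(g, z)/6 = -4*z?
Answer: -36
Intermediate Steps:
M(g, z) = -24*z (M(g, z) = 6*(-4*z) = -24*z)
u(A) = (5 + A)/(8 + A)
k(w) = 36
-k(u(M(2, -5))) = -1*36 = -36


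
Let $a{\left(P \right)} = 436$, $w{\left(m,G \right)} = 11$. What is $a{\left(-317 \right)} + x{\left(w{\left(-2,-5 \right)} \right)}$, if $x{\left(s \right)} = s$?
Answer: $447$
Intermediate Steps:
$a{\left(-317 \right)} + x{\left(w{\left(-2,-5 \right)} \right)} = 436 + 11 = 447$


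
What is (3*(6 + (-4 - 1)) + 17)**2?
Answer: 400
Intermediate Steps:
(3*(6 + (-4 - 1)) + 17)**2 = (3*(6 - 5) + 17)**2 = (3*1 + 17)**2 = (3 + 17)**2 = 20**2 = 400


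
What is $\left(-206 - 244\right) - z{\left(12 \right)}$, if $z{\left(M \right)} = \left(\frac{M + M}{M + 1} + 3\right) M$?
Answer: $- \frac{6606}{13} \approx -508.15$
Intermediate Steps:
$z{\left(M \right)} = M \left(3 + \frac{2 M}{1 + M}\right)$ ($z{\left(M \right)} = \left(\frac{2 M}{1 + M} + 3\right) M = \left(3 + \frac{2 M}{1 + M}\right) M = M \left(3 + \frac{2 M}{1 + M}\right)$)
$\left(-206 - 244\right) - z{\left(12 \right)} = \left(-206 - 244\right) - \frac{12 \left(3 + 5 \cdot 12\right)}{1 + 12} = \left(-206 - 244\right) - \frac{12 \left(3 + 60\right)}{13} = -450 - 12 \cdot \frac{1}{13} \cdot 63 = -450 - \frac{756}{13} = - \frac{6606}{13}$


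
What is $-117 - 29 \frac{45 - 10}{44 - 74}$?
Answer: $- \frac{499}{6} \approx -83.167$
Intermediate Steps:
$-117 - 29 \frac{45 - 10}{44 - 74} = -117 - 29 \frac{35}{-30} = -117 - 29 \cdot 35 \left(- \frac{1}{30}\right) = -117 - - \frac{203}{6} = -117 + \frac{203}{6} = - \frac{499}{6}$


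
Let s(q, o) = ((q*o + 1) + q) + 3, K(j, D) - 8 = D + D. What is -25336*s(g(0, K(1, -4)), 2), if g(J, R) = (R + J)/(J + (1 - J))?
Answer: -101344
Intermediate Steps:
K(j, D) = 8 + 2*D (K(j, D) = 8 + (D + D) = 8 + 2*D)
g(J, R) = J + R (g(J, R) = (J + R)/1 = (J + R)*1 = J + R)
s(q, o) = 4 + q + o*q (s(q, o) = ((o*q + 1) + q) + 3 = ((1 + o*q) + q) + 3 = (1 + q + o*q) + 3 = 4 + q + o*q)
-25336*s(g(0, K(1, -4)), 2) = -25336*(4 + (0 + (8 + 2*(-4))) + 2*(0 + (8 + 2*(-4)))) = -25336*(4 + (0 + (8 - 8)) + 2*(0 + (8 - 8))) = -25336*(4 + (0 + 0) + 2*(0 + 0)) = -25336*(4 + 0 + 2*0) = -25336*(4 + 0 + 0) = -25336*4 = -101344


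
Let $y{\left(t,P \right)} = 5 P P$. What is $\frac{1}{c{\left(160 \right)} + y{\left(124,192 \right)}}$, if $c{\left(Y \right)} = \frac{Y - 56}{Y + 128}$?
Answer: $\frac{36}{6635533} \approx 5.4253 \cdot 10^{-6}$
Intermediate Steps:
$y{\left(t,P \right)} = 5 P^{2}$
$c{\left(Y \right)} = \frac{-56 + Y}{128 + Y}$
$\frac{1}{c{\left(160 \right)} + y{\left(124,192 \right)}} = \frac{1}{\frac{-56 + 160}{128 + 160} + 5 \cdot 192^{2}} = \frac{1}{\frac{1}{288} \cdot 104 + 5 \cdot 36864} = \frac{1}{\frac{1}{288} \cdot 104 + 184320} = \frac{1}{\frac{13}{36} + 184320} = \frac{1}{\frac{6635533}{36}} = \frac{36}{6635533}$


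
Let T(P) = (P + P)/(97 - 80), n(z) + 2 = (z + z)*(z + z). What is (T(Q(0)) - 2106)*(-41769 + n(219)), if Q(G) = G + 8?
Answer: -5370512378/17 ≈ -3.1591e+8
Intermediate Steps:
n(z) = -2 + 4*z² (n(z) = -2 + (z + z)*(z + z) = -2 + (2*z)*(2*z) = -2 + 4*z²)
Q(G) = 8 + G
T(P) = 2*P/17 (T(P) = (2*P)/17 = (2*P)*(1/17) = 2*P/17)
(T(Q(0)) - 2106)*(-41769 + n(219)) = (2*(8 + 0)/17 - 2106)*(-41769 + (-2 + 4*219²)) = ((2/17)*8 - 2106)*(-41769 + (-2 + 4*47961)) = (16/17 - 2106)*(-41769 + (-2 + 191844)) = -35786*(-41769 + 191842)/17 = -35786/17*150073 = -5370512378/17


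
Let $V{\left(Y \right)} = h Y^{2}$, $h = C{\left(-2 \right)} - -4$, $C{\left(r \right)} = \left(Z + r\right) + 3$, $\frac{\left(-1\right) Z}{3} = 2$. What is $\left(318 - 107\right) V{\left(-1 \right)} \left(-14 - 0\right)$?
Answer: $2954$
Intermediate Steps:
$Z = -6$ ($Z = \left(-3\right) 2 = -6$)
$C{\left(r \right)} = -3 + r$ ($C{\left(r \right)} = \left(-6 + r\right) + 3 = -3 + r$)
$h = -1$ ($h = \left(-3 - 2\right) - -4 = -5 + 4 = -1$)
$V{\left(Y \right)} = - Y^{2}$
$\left(318 - 107\right) V{\left(-1 \right)} \left(-14 - 0\right) = \left(318 - 107\right) - \left(-1\right)^{2} \left(-14 - 0\right) = 211 \left(-1\right) 1 \left(-14 + 0\right) = 211 \left(\left(-1\right) \left(-14\right)\right) = 211 \cdot 14 = 2954$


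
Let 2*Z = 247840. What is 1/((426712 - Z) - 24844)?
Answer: 1/277948 ≈ 3.5978e-6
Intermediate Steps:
Z = 123920 (Z = (½)*247840 = 123920)
1/((426712 - Z) - 24844) = 1/((426712 - 1*123920) - 24844) = 1/((426712 - 123920) - 24844) = 1/(302792 - 24844) = 1/277948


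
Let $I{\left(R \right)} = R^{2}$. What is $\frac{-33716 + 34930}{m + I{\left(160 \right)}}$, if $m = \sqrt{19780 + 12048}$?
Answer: $\frac{7769600}{163832043} - \frac{607 \sqrt{7957}}{163832043} \approx 0.047094$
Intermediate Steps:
$m = 2 \sqrt{7957}$ ($m = \sqrt{31828} = 2 \sqrt{7957} \approx 178.4$)
$\frac{-33716 + 34930}{m + I{\left(160 \right)}} = \frac{-33716 + 34930}{2 \sqrt{7957} + 160^{2}} = \frac{1214}{2 \sqrt{7957} + 25600} = \frac{1214}{25600 + 2 \sqrt{7957}}$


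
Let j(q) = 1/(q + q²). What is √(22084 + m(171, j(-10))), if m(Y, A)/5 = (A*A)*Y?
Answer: √19875695/30 ≈ 148.61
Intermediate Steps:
m(Y, A) = 5*Y*A² (m(Y, A) = 5*((A*A)*Y) = 5*(A²*Y) = 5*(Y*A²) = 5*Y*A²)
√(22084 + m(171, j(-10))) = √(22084 + 5*171*(1/((-10)*(1 - 10)))²) = √(22084 + 5*171*(-⅒/(-9))²) = √(22084 + 5*171*(-⅒*(-⅑))²) = √(22084 + 5*171*(1/90)²) = √(22084 + 5*171*(1/8100)) = √(22084 + 19/180) = √(3975139/180) = √19875695/30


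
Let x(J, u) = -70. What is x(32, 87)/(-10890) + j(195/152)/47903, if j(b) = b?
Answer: 51181147/7929287784 ≈ 0.0064547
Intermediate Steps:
x(32, 87)/(-10890) + j(195/152)/47903 = -70/(-10890) + (195/152)/47903 = -70*(-1/10890) + (195*(1/152))*(1/47903) = 7/1089 + (195/152)*(1/47903) = 7/1089 + 195/7281256 = 51181147/7929287784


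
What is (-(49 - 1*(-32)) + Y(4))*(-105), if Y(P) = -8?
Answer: 9345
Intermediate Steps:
(-(49 - 1*(-32)) + Y(4))*(-105) = (-(49 - 1*(-32)) - 8)*(-105) = (-(49 + 32) - 8)*(-105) = (-1*81 - 8)*(-105) = (-81 - 8)*(-105) = -89*(-105) = 9345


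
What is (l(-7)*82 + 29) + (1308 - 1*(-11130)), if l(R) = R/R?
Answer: 12549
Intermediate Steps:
l(R) = 1
(l(-7)*82 + 29) + (1308 - 1*(-11130)) = (1*82 + 29) + (1308 - 1*(-11130)) = (82 + 29) + (1308 + 11130) = 111 + 12438 = 12549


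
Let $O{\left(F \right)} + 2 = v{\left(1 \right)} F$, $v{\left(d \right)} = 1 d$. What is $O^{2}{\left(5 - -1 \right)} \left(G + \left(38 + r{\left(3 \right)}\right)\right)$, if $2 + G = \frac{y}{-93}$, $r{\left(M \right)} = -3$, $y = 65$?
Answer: $\frac{48064}{93} \approx 516.82$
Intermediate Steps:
$v{\left(d \right)} = d$
$O{\left(F \right)} = -2 + F$ ($O{\left(F \right)} = -2 + 1 F = -2 + F$)
$G = - \frac{251}{93}$ ($G = -2 + \frac{65}{-93} = -2 + 65 \left(- \frac{1}{93}\right) = -2 - \frac{65}{93} = - \frac{251}{93} \approx -2.6989$)
$O^{2}{\left(5 - -1 \right)} \left(G + \left(38 + r{\left(3 \right)}\right)\right) = \left(-2 + \left(5 - -1\right)\right)^{2} \left(- \frac{251}{93} + \left(38 - 3\right)\right) = \left(-2 + \left(5 + 1\right)\right)^{2} \left(- \frac{251}{93} + 35\right) = \left(-2 + 6\right)^{2} \cdot \frac{3004}{93} = 4^{2} \cdot \frac{3004}{93} = 16 \cdot \frac{3004}{93} = \frac{48064}{93}$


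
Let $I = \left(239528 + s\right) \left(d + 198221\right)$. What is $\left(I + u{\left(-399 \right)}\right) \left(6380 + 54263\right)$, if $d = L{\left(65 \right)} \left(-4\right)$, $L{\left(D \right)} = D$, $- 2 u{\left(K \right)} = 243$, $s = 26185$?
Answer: $\frac{6379741971617949}{2} \approx 3.1899 \cdot 10^{15}$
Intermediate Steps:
$u{\left(K \right)} = - \frac{243}{2}$ ($u{\left(K \right)} = \left(- \frac{1}{2}\right) 243 = - \frac{243}{2}$)
$d = -260$ ($d = 65 \left(-4\right) = -260$)
$I = 52600811193$ ($I = \left(239528 + 26185\right) \left(-260 + 198221\right) = 265713 \cdot 197961 = 52600811193$)
$\left(I + u{\left(-399 \right)}\right) \left(6380 + 54263\right) = \left(52600811193 - \frac{243}{2}\right) \left(6380 + 54263\right) = \frac{105201622143}{2} \cdot 60643 = \frac{6379741971617949}{2}$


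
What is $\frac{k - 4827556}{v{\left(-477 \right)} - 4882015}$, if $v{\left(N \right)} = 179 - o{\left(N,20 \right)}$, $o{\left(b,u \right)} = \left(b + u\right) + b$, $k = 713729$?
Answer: $\frac{4113827}{4880902} \approx 0.84284$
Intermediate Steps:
$o{\left(b,u \right)} = u + 2 b$
$v{\left(N \right)} = 159 - 2 N$ ($v{\left(N \right)} = 179 - \left(20 + 2 N\right) = 159 - 2 N$)
$\frac{k - 4827556}{v{\left(-477 \right)} - 4882015} = \frac{713729 - 4827556}{\left(159 - -954\right) - 4882015} = - \frac{4113827}{\left(159 + 954\right) - 4882015} = - \frac{4113827}{1113 - 4882015} = - \frac{4113827}{-4880902} = \left(-4113827\right) \left(- \frac{1}{4880902}\right) = \frac{4113827}{4880902}$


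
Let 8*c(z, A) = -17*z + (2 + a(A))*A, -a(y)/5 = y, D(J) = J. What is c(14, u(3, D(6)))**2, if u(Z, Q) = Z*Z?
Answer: 390625/64 ≈ 6103.5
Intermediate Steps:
a(y) = -5*y
u(Z, Q) = Z**2
c(z, A) = -17*z/8 + A*(2 - 5*A)/8 (c(z, A) = (-17*z + (2 - 5*A)*A)/8 = (-17*z + A*(2 - 5*A))/8 = -17*z/8 + A*(2 - 5*A)/8)
c(14, u(3, D(6)))**2 = (-17/8*14 - 5*(3**2)**2/8 + (1/4)*3**2)**2 = (-119/4 - 5/8*9**2 + (1/4)*9)**2 = (-119/4 - 5/8*81 + 9/4)**2 = (-119/4 - 405/8 + 9/4)**2 = (-625/8)**2 = 390625/64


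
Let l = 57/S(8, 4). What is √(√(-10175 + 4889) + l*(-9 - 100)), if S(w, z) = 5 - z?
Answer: √(-6213 + I*√5286) ≈ 0.4612 + 78.824*I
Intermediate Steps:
l = 57 (l = 57/(5 - 1*4) = 57/(5 - 4) = 57/1 = 57*1 = 57)
√(√(-10175 + 4889) + l*(-9 - 100)) = √(√(-10175 + 4889) + 57*(-9 - 100)) = √(√(-5286) + 57*(-109)) = √(I*√5286 - 6213) = √(-6213 + I*√5286)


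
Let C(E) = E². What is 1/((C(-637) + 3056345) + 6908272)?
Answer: 1/10370386 ≈ 9.6428e-8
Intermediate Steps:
1/((C(-637) + 3056345) + 6908272) = 1/(((-637)² + 3056345) + 6908272) = 1/((405769 + 3056345) + 6908272) = 1/(3462114 + 6908272) = 1/10370386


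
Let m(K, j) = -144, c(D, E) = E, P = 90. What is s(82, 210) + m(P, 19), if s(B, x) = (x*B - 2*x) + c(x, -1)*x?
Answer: 16446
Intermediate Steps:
s(B, x) = -3*x + B*x (s(B, x) = (x*B - 2*x) - x = (B*x - 2*x) - x = (-2*x + B*x) - x = -3*x + B*x)
s(82, 210) + m(P, 19) = 210*(-3 + 82) - 144 = 210*79 - 144 = 16590 - 144 = 16446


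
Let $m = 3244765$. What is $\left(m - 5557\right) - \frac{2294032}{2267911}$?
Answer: $\frac{7346233160456}{2267911} \approx 3.2392 \cdot 10^{6}$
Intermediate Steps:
$\left(m - 5557\right) - \frac{2294032}{2267911} = \left(3244765 - 5557\right) - \frac{2294032}{2267911} = 3239208 - \frac{2294032}{2267911} = \frac{7346233160456}{2267911}$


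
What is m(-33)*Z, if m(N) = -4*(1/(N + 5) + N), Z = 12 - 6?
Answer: 5550/7 ≈ 792.86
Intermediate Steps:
Z = 6
m(N) = -4*N - 4/(5 + N) (m(N) = -4*(1/(5 + N) + N) = -4*(N + 1/(5 + N)) = -4*N - 4/(5 + N))
m(-33)*Z = (4*(-1 - 1*(-33)² - 5*(-33))/(5 - 33))*6 = (4*(-1 - 1*1089 + 165)/(-28))*6 = (4*(-1/28)*(-1 - 1089 + 165))*6 = (4*(-1/28)*(-925))*6 = (925/7)*6 = 5550/7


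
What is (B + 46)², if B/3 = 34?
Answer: 21904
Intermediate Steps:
B = 102 (B = 3*34 = 102)
(B + 46)² = (102 + 46)² = 148² = 21904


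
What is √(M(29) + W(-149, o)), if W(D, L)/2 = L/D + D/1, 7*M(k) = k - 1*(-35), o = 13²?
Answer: 2*I*√79175173/1043 ≈ 17.062*I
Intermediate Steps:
o = 169
M(k) = 5 + k/7 (M(k) = (k - 1*(-35))/7 = (k + 35)/7 = (35 + k)/7 = 5 + k/7)
W(D, L) = 2*D + 2*L/D (W(D, L) = 2*(L/D + D/1) = 2*(L/D + D*1) = 2*(L/D + D) = 2*(D + L/D) = 2*D + 2*L/D)
√(M(29) + W(-149, o)) = √((5 + (⅐)*29) + (2*(-149) + 2*169/(-149))) = √((5 + 29/7) + (-298 + 2*169*(-1/149))) = √(64/7 + (-298 - 338/149)) = √(64/7 - 44740/149) = √(-303644/1043) = 2*I*√79175173/1043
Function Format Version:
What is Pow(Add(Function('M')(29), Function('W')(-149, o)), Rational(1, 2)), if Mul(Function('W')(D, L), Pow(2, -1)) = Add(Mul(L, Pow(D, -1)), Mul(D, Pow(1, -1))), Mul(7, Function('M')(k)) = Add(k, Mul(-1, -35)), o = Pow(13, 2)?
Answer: Mul(Rational(2, 1043), I, Pow(79175173, Rational(1, 2))) ≈ Mul(17.062, I)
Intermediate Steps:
o = 169
Function('M')(k) = Add(5, Mul(Rational(1, 7), k)) (Function('M')(k) = Mul(Rational(1, 7), Add(k, Mul(-1, -35))) = Mul(Rational(1, 7), Add(k, 35)) = Mul(Rational(1, 7), Add(35, k)) = Add(5, Mul(Rational(1, 7), k)))
Function('W')(D, L) = Add(Mul(2, D), Mul(2, L, Pow(D, -1))) (Function('W')(D, L) = Mul(2, Add(Mul(L, Pow(D, -1)), Mul(D, Pow(1, -1)))) = Mul(2, Add(Mul(L, Pow(D, -1)), Mul(D, 1))) = Mul(2, Add(Mul(L, Pow(D, -1)), D)) = Mul(2, Add(D, Mul(L, Pow(D, -1)))) = Add(Mul(2, D), Mul(2, L, Pow(D, -1))))
Pow(Add(Function('M')(29), Function('W')(-149, o)), Rational(1, 2)) = Pow(Add(Add(5, Mul(Rational(1, 7), 29)), Add(Mul(2, -149), Mul(2, 169, Pow(-149, -1)))), Rational(1, 2)) = Pow(Add(Add(5, Rational(29, 7)), Add(-298, Mul(2, 169, Rational(-1, 149)))), Rational(1, 2)) = Pow(Add(Rational(64, 7), Add(-298, Rational(-338, 149))), Rational(1, 2)) = Pow(Add(Rational(64, 7), Rational(-44740, 149)), Rational(1, 2)) = Pow(Rational(-303644, 1043), Rational(1, 2)) = Mul(Rational(2, 1043), I, Pow(79175173, Rational(1, 2)))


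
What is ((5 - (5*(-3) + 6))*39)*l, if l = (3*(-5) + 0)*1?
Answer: -8190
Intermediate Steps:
l = -15 (l = (-15 + 0)*1 = -15*1 = -15)
((5 - (5*(-3) + 6))*39)*l = ((5 - (5*(-3) + 6))*39)*(-15) = ((5 - (-15 + 6))*39)*(-15) = ((5 - 1*(-9))*39)*(-15) = ((5 + 9)*39)*(-15) = (14*39)*(-15) = 546*(-15) = -8190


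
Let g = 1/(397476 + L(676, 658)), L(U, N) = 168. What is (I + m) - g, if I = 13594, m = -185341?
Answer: -68294164069/397644 ≈ -1.7175e+5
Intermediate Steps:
g = 1/397644 (g = 1/(397476 + 168) = 1/397644 ≈ 2.5148e-6)
(I + m) - g = (13594 - 185341) - 1*1/397644 = -171747 - 1/397644 = -68294164069/397644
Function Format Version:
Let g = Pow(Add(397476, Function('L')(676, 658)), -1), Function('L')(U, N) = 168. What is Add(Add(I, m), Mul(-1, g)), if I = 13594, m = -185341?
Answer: Rational(-68294164069, 397644) ≈ -1.7175e+5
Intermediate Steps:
g = Rational(1, 397644) (g = Pow(Add(397476, 168), -1) = Pow(397644, -1) = Rational(1, 397644) ≈ 2.5148e-6)
Add(Add(I, m), Mul(-1, g)) = Add(Add(13594, -185341), Mul(-1, Rational(1, 397644))) = Add(-171747, Rational(-1, 397644)) = Rational(-68294164069, 397644)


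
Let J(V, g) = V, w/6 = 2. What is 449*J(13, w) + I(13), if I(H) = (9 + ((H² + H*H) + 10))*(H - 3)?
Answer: 9407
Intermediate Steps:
w = 12 (w = 6*2 = 12)
I(H) = (-3 + H)*(19 + 2*H²) (I(H) = (9 + ((H² + H²) + 10))*(-3 + H) = (9 + (2*H² + 10))*(-3 + H) = (9 + (10 + 2*H²))*(-3 + H) = (19 + 2*H²)*(-3 + H) = (-3 + H)*(19 + 2*H²))
449*J(13, w) + I(13) = 449*13 + (-57 - 6*13² + 2*13³ + 19*13) = 5837 + (-57 - 6*169 + 2*2197 + 247) = 5837 + (-57 - 1014 + 4394 + 247) = 5837 + 3570 = 9407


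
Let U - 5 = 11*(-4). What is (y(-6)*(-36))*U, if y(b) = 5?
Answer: 7020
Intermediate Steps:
U = -39 (U = 5 + 11*(-4) = 5 - 44 = -39)
(y(-6)*(-36))*U = (5*(-36))*(-39) = -180*(-39) = 7020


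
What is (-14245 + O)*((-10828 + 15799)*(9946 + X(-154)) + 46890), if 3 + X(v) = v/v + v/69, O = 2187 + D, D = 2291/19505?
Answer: -267586435073965356/448615 ≈ -5.9647e+11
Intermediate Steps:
D = 2291/19505 (D = 2291*(1/19505) = 2291/19505 ≈ 0.11746)
O = 42659726/19505 (O = 2187 + 2291/19505 = 42659726/19505 ≈ 2187.1)
X(v) = -2 + v/69 (X(v) = -3 + (v/v + v/69) = -3 + (1 + v*(1/69)) = -3 + (1 + v/69) = -2 + v/69)
(-14245 + O)*((-10828 + 15799)*(9946 + X(-154)) + 46890) = (-14245 + 42659726/19505)*((-10828 + 15799)*(9946 + (-2 + (1/69)*(-154))) + 46890) = -235188999*(4971*(9946 + (-2 - 154/69)) + 46890)/19505 = -235188999*(4971*(9946 - 292/69) + 46890)/19505 = -235188999*(4971*(685982/69) + 46890)/19505 = -235188999*(1136672174/23 + 46890)/19505 = -235188999/19505*1137750644/23 = -267586435073965356/448615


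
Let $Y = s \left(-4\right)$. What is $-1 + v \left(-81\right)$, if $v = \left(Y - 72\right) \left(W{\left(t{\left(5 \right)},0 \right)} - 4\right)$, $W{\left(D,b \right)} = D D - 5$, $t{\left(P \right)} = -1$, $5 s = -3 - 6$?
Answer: $- \frac{209957}{5} \approx -41991.0$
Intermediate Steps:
$s = - \frac{9}{5}$ ($s = \frac{-3 - 6}{5} = \frac{1}{5} \left(-9\right) = - \frac{9}{5} \approx -1.8$)
$W{\left(D,b \right)} = -5 + D^{2}$ ($W{\left(D,b \right)} = D^{2} - 5 = -5 + D^{2}$)
$Y = \frac{36}{5}$ ($Y = \left(- \frac{9}{5}\right) \left(-4\right) = \frac{36}{5} \approx 7.2$)
$v = \frac{2592}{5}$ ($v = \left(\frac{36}{5} - 72\right) \left(\left(-5 + \left(-1\right)^{2}\right) - 4\right) = - \frac{324 \left(\left(-5 + 1\right) - 4\right)}{5} = - \frac{324 \left(-4 - 4\right)}{5} = \left(- \frac{324}{5}\right) \left(-8\right) = \frac{2592}{5} \approx 518.4$)
$-1 + v \left(-81\right) = -1 + \frac{2592}{5} \left(-81\right) = -1 - \frac{209952}{5} = - \frac{209957}{5}$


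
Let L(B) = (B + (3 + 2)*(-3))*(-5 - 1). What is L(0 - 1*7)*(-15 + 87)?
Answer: 9504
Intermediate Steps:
L(B) = 90 - 6*B (L(B) = (B + 5*(-3))*(-6) = (B - 15)*(-6) = (-15 + B)*(-6) = 90 - 6*B)
L(0 - 1*7)*(-15 + 87) = (90 - 6*(0 - 1*7))*(-15 + 87) = (90 - 6*(0 - 7))*72 = (90 - 6*(-7))*72 = (90 + 42)*72 = 132*72 = 9504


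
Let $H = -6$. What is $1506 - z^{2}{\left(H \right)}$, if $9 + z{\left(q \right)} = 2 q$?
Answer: $1065$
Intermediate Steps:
$z{\left(q \right)} = -9 + 2 q$
$1506 - z^{2}{\left(H \right)} = 1506 - \left(-9 + 2 \left(-6\right)\right)^{2} = 1506 - \left(-9 - 12\right)^{2} = 1506 - \left(-21\right)^{2} = 1506 - 441 = 1065$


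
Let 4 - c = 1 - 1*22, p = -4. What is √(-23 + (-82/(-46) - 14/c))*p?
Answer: -4*I*√288006/115 ≈ -18.667*I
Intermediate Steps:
c = 25 (c = 4 - (1 - 1*22) = 4 - (1 - 22) = 4 - 1*(-21) = 4 + 21 = 25)
√(-23 + (-82/(-46) - 14/c))*p = √(-23 + (-82/(-46) - 14/25))*(-4) = √(-23 + (-82*(-1/46) - 14*1/25))*(-4) = √(-23 + (41/23 - 14/25))*(-4) = √(-23 + 703/575)*(-4) = √(-12522/575)*(-4) = (I*√288006/115)*(-4) = -4*I*√288006/115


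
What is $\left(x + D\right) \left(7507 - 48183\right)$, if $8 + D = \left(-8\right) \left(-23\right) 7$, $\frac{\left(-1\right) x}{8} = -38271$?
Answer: $-12505754848$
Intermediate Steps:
$x = 306168$ ($x = \left(-8\right) \left(-38271\right) = 306168$)
$D = 1280$ ($D = -8 + \left(-8\right) \left(-23\right) 7 = -8 + 184 \cdot 7 = -8 + 1288 = 1280$)
$\left(x + D\right) \left(7507 - 48183\right) = \left(306168 + 1280\right) \left(7507 - 48183\right) = 307448 \left(-40676\right) = -12505754848$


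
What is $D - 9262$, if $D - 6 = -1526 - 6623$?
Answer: $-17405$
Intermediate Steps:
$D = -8143$ ($D = 6 - 8149 = -8143$)
$D - 9262 = -8143 - 9262 = -17405$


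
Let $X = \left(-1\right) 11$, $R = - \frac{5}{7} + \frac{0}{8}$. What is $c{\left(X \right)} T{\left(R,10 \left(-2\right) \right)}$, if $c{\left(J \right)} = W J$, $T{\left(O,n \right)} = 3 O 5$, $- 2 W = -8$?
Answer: $\frac{3300}{7} \approx 471.43$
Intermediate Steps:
$W = 4$ ($W = \left(- \frac{1}{2}\right) \left(-8\right) = 4$)
$R = - \frac{5}{7}$ ($R = \left(-5\right) \frac{1}{7} + 0 \cdot \frac{1}{8} = - \frac{5}{7} + 0 = - \frac{5}{7} \approx -0.71429$)
$T{\left(O,n \right)} = 15 O$
$X = -11$
$c{\left(J \right)} = 4 J$
$c{\left(X \right)} T{\left(R,10 \left(-2\right) \right)} = 4 \left(-11\right) 15 \left(- \frac{5}{7}\right) = \left(-44\right) \left(- \frac{75}{7}\right) = \frac{3300}{7}$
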